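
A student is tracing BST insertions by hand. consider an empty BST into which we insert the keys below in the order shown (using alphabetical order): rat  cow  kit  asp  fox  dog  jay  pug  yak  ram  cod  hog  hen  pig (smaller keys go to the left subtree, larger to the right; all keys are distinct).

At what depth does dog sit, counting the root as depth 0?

4

Resulting structure (node: left, right):
  rat: L=cow, R=yak
  cow: L=asp, R=kit
  kit: L=fox, R=pug
  asp: L=–, R=cod
  fox: L=dog, R=jay
  dog: L=–, R=–
  jay: L=hog, R=–
  pug: L=pig, R=ram
  yak: L=–, R=–
  ram: L=–, R=–
  cod: L=–, R=–
  hog: L=hen, R=–
  hen: L=–, R=–
  pig: L=–, R=–

Path to dog: rat → cow → kit → fox → dog, which is 4 edges.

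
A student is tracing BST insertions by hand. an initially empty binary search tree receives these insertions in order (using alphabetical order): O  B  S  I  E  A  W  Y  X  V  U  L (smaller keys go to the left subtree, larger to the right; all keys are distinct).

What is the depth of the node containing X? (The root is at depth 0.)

O: root
B: left child of O (depth 1)
S: right child of O (depth 1)
I: right child of B (depth 2)
E: left child of I (depth 3)
A: left child of B (depth 2)
W: right child of S (depth 2)
Y: right child of W (depth 3)
X: left child of Y (depth 4)
V: left child of W (depth 3)
U: left child of V (depth 4)
L: right child of I (depth 3)

Path to X: O → S → W → Y → X, which is 4 edges.

4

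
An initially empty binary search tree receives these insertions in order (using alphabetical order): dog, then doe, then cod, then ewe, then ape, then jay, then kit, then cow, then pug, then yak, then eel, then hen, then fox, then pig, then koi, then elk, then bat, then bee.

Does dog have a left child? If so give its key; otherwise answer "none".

doe

Resulting structure (node: left, right):
  dog: L=doe, R=ewe
  doe: L=cod, R=–
  cod: L=ape, R=cow
  ewe: L=eel, R=jay
  ape: L=–, R=bat
  jay: L=hen, R=kit
  kit: L=–, R=pug
  cow: L=–, R=–
  pug: L=pig, R=yak
  yak: L=–, R=–
  eel: L=–, R=elk
  hen: L=fox, R=–
  fox: L=–, R=–
  pig: L=koi, R=–
  koi: L=–, R=–
  elk: L=–, R=–
  bat: L=–, R=bee
  bee: L=–, R=–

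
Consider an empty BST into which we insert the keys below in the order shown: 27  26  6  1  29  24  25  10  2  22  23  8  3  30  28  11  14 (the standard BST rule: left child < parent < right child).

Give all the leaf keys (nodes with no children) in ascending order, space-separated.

Insert 27: tree is empty, so 27 becomes the root.
Insert 26: 26 < 27 → go left. Place as left child of 27.
Insert 6: 6 < 27 → go left; 6 < 26 → go left. Place as left child of 26.
Insert 1: 1 < 27 → go left; 1 < 26 → go left; 1 < 6 → go left. Place as left child of 6.
Insert 29: 29 > 27 → go right. Place as right child of 27.
Insert 24: 24 < 27 → go left; 24 < 26 → go left; 24 > 6 → go right. Place as right child of 6.
Insert 25: 25 < 27 → go left; 25 < 26 → go left; 25 > 6 → go right; 25 > 24 → go right. Place as right child of 24.
Insert 10: 10 < 27 → go left; 10 < 26 → go left; 10 > 6 → go right; 10 < 24 → go left. Place as left child of 24.
Insert 2: 2 < 27 → go left; 2 < 26 → go left; 2 < 6 → go left; 2 > 1 → go right. Place as right child of 1.
Insert 22: 22 < 27 → go left; 22 < 26 → go left; 22 > 6 → go right; 22 < 24 → go left; 22 > 10 → go right. Place as right child of 10.
Insert 23: 23 < 27 → go left; 23 < 26 → go left; 23 > 6 → go right; 23 < 24 → go left; 23 > 10 → go right; 23 > 22 → go right. Place as right child of 22.
Insert 8: 8 < 27 → go left; 8 < 26 → go left; 8 > 6 → go right; 8 < 24 → go left; 8 < 10 → go left. Place as left child of 10.
Insert 3: 3 < 27 → go left; 3 < 26 → go left; 3 < 6 → go left; 3 > 1 → go right; 3 > 2 → go right. Place as right child of 2.
Insert 30: 30 > 27 → go right; 30 > 29 → go right. Place as right child of 29.
Insert 28: 28 > 27 → go right; 28 < 29 → go left. Place as left child of 29.
Insert 11: 11 < 27 → go left; 11 < 26 → go left; 11 > 6 → go right; 11 < 24 → go left; 11 > 10 → go right; 11 < 22 → go left. Place as left child of 22.
Insert 14: 14 < 27 → go left; 14 < 26 → go left; 14 > 6 → go right; 14 < 24 → go left; 14 > 10 → go right; 14 < 22 → go left; 14 > 11 → go right. Place as right child of 11.

3 8 14 23 25 28 30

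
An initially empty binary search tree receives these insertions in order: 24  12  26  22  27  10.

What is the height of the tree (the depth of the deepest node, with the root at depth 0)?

24: root
12: left child of 24 (depth 1)
26: right child of 24 (depth 1)
22: right child of 12 (depth 2)
27: right child of 26 (depth 2)
10: left child of 12 (depth 2)

The deepest node is 22 at depth 2.

2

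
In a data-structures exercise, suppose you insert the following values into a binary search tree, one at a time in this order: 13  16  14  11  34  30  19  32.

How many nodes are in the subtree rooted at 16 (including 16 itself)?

Resulting structure (node: left, right):
  13: L=11, R=16
  16: L=14, R=34
  14: L=–, R=–
  11: L=–, R=–
  34: L=30, R=–
  30: L=19, R=32
  19: L=–, R=–
  32: L=–, R=–

Subtree rooted at 16 contains: 16, 14, 34, 30, 19, 32 — 6 nodes.

6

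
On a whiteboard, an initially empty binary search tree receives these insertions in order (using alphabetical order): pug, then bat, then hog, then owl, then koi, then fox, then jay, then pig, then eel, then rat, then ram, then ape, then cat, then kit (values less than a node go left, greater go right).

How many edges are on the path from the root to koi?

4

pug: root
bat: left child of pug (depth 1)
hog: right child of bat (depth 2)
owl: right child of hog (depth 3)
koi: left child of owl (depth 4)
fox: left child of hog (depth 3)
jay: left child of koi (depth 5)
pig: right child of owl (depth 4)
eel: left child of fox (depth 4)
rat: right child of pug (depth 1)
ram: left child of rat (depth 2)
ape: left child of bat (depth 2)
cat: left child of eel (depth 5)
kit: right child of jay (depth 6)

Path to koi: pug → bat → hog → owl → koi, which is 4 edges.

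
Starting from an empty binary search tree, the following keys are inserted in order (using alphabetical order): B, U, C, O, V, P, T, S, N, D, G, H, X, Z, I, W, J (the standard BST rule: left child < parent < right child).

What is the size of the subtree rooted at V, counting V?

4

Insert B: tree is empty, so B becomes the root.
Insert U: U > B → go right. Place as right child of B.
Insert C: C > B → go right; C < U → go left. Place as left child of U.
Insert O: O > B → go right; O < U → go left; O > C → go right. Place as right child of C.
Insert V: V > B → go right; V > U → go right. Place as right child of U.
Insert P: P > B → go right; P < U → go left; P > C → go right; P > O → go right. Place as right child of O.
Insert T: T > B → go right; T < U → go left; T > C → go right; T > O → go right; T > P → go right. Place as right child of P.
Insert S: S > B → go right; S < U → go left; S > C → go right; S > O → go right; S > P → go right; S < T → go left. Place as left child of T.
Insert N: N > B → go right; N < U → go left; N > C → go right; N < O → go left. Place as left child of O.
Insert D: D > B → go right; D < U → go left; D > C → go right; D < O → go left; D < N → go left. Place as left child of N.
Insert G: G > B → go right; G < U → go left; G > C → go right; G < O → go left; G < N → go left; G > D → go right. Place as right child of D.
Insert H: H > B → go right; H < U → go left; H > C → go right; H < O → go left; H < N → go left; H > D → go right; H > G → go right. Place as right child of G.
Insert X: X > B → go right; X > U → go right; X > V → go right. Place as right child of V.
Insert Z: Z > B → go right; Z > U → go right; Z > V → go right; Z > X → go right. Place as right child of X.
Insert I: I > B → go right; I < U → go left; I > C → go right; I < O → go left; I < N → go left; I > D → go right; I > G → go right; I > H → go right. Place as right child of H.
Insert W: W > B → go right; W > U → go right; W > V → go right; W < X → go left. Place as left child of X.
Insert J: J > B → go right; J < U → go left; J > C → go right; J < O → go left; J < N → go left; J > D → go right; J > G → go right; J > H → go right; J > I → go right. Place as right child of I.

Subtree rooted at V contains: V, X, W, Z — 4 nodes.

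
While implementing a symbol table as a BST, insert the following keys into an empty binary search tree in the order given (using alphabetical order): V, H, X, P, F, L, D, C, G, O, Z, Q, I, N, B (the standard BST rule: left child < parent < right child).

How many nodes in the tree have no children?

6

V: root
H: left child of V (depth 1)
X: right child of V (depth 1)
P: right child of H (depth 2)
F: left child of H (depth 2)
L: left child of P (depth 3)
D: left child of F (depth 3)
C: left child of D (depth 4)
G: right child of F (depth 3)
O: right child of L (depth 4)
Z: right child of X (depth 2)
Q: right child of P (depth 3)
I: left child of L (depth 4)
N: left child of O (depth 5)
B: left child of C (depth 5)

Leaves: B, G, I, N, Q, Z — 6 in total.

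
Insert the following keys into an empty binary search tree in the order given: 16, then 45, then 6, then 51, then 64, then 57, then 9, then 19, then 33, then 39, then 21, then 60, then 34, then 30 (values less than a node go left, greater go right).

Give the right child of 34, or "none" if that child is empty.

none

Insert 16: tree is empty, so 16 becomes the root.
Insert 45: 45 > 16 → go right. Place as right child of 16.
Insert 6: 6 < 16 → go left. Place as left child of 16.
Insert 51: 51 > 16 → go right; 51 > 45 → go right. Place as right child of 45.
Insert 64: 64 > 16 → go right; 64 > 45 → go right; 64 > 51 → go right. Place as right child of 51.
Insert 57: 57 > 16 → go right; 57 > 45 → go right; 57 > 51 → go right; 57 < 64 → go left. Place as left child of 64.
Insert 9: 9 < 16 → go left; 9 > 6 → go right. Place as right child of 6.
Insert 19: 19 > 16 → go right; 19 < 45 → go left. Place as left child of 45.
Insert 33: 33 > 16 → go right; 33 < 45 → go left; 33 > 19 → go right. Place as right child of 19.
Insert 39: 39 > 16 → go right; 39 < 45 → go left; 39 > 19 → go right; 39 > 33 → go right. Place as right child of 33.
Insert 21: 21 > 16 → go right; 21 < 45 → go left; 21 > 19 → go right; 21 < 33 → go left. Place as left child of 33.
Insert 60: 60 > 16 → go right; 60 > 45 → go right; 60 > 51 → go right; 60 < 64 → go left; 60 > 57 → go right. Place as right child of 57.
Insert 34: 34 > 16 → go right; 34 < 45 → go left; 34 > 19 → go right; 34 > 33 → go right; 34 < 39 → go left. Place as left child of 39.
Insert 30: 30 > 16 → go right; 30 < 45 → go left; 30 > 19 → go right; 30 < 33 → go left; 30 > 21 → go right. Place as right child of 21.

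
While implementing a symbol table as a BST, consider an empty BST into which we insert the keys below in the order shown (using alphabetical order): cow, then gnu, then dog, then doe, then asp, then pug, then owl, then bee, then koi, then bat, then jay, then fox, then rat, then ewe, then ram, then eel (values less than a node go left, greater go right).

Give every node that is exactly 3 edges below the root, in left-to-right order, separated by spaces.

bat doe fox owl rat

Insert cow: tree is empty, so cow becomes the root.
Insert gnu: gnu > cow → go right. Place as right child of cow.
Insert dog: dog > cow → go right; dog < gnu → go left. Place as left child of gnu.
Insert doe: doe > cow → go right; doe < gnu → go left; doe < dog → go left. Place as left child of dog.
Insert asp: asp < cow → go left. Place as left child of cow.
Insert pug: pug > cow → go right; pug > gnu → go right. Place as right child of gnu.
Insert owl: owl > cow → go right; owl > gnu → go right; owl < pug → go left. Place as left child of pug.
Insert bee: bee < cow → go left; bee > asp → go right. Place as right child of asp.
Insert koi: koi > cow → go right; koi > gnu → go right; koi < pug → go left; koi < owl → go left. Place as left child of owl.
Insert bat: bat < cow → go left; bat > asp → go right; bat < bee → go left. Place as left child of bee.
Insert jay: jay > cow → go right; jay > gnu → go right; jay < pug → go left; jay < owl → go left; jay < koi → go left. Place as left child of koi.
Insert fox: fox > cow → go right; fox < gnu → go left; fox > dog → go right. Place as right child of dog.
Insert rat: rat > cow → go right; rat > gnu → go right; rat > pug → go right. Place as right child of pug.
Insert ewe: ewe > cow → go right; ewe < gnu → go left; ewe > dog → go right; ewe < fox → go left. Place as left child of fox.
Insert ram: ram > cow → go right; ram > gnu → go right; ram > pug → go right; ram < rat → go left. Place as left child of rat.
Insert eel: eel > cow → go right; eel < gnu → go left; eel > dog → go right; eel < fox → go left; eel < ewe → go left. Place as left child of ewe.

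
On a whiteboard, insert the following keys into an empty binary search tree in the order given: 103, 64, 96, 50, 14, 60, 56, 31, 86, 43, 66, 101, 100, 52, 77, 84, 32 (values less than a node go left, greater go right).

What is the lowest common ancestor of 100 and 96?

Insert 103: tree is empty, so 103 becomes the root.
Insert 64: 64 < 103 → go left. Place as left child of 103.
Insert 96: 96 < 103 → go left; 96 > 64 → go right. Place as right child of 64.
Insert 50: 50 < 103 → go left; 50 < 64 → go left. Place as left child of 64.
Insert 14: 14 < 103 → go left; 14 < 64 → go left; 14 < 50 → go left. Place as left child of 50.
Insert 60: 60 < 103 → go left; 60 < 64 → go left; 60 > 50 → go right. Place as right child of 50.
Insert 56: 56 < 103 → go left; 56 < 64 → go left; 56 > 50 → go right; 56 < 60 → go left. Place as left child of 60.
Insert 31: 31 < 103 → go left; 31 < 64 → go left; 31 < 50 → go left; 31 > 14 → go right. Place as right child of 14.
Insert 86: 86 < 103 → go left; 86 > 64 → go right; 86 < 96 → go left. Place as left child of 96.
Insert 43: 43 < 103 → go left; 43 < 64 → go left; 43 < 50 → go left; 43 > 14 → go right; 43 > 31 → go right. Place as right child of 31.
Insert 66: 66 < 103 → go left; 66 > 64 → go right; 66 < 96 → go left; 66 < 86 → go left. Place as left child of 86.
Insert 101: 101 < 103 → go left; 101 > 64 → go right; 101 > 96 → go right. Place as right child of 96.
Insert 100: 100 < 103 → go left; 100 > 64 → go right; 100 > 96 → go right; 100 < 101 → go left. Place as left child of 101.
Insert 52: 52 < 103 → go left; 52 < 64 → go left; 52 > 50 → go right; 52 < 60 → go left; 52 < 56 → go left. Place as left child of 56.
Insert 77: 77 < 103 → go left; 77 > 64 → go right; 77 < 96 → go left; 77 < 86 → go left; 77 > 66 → go right. Place as right child of 66.
Insert 84: 84 < 103 → go left; 84 > 64 → go right; 84 < 96 → go left; 84 < 86 → go left; 84 > 66 → go right; 84 > 77 → go right. Place as right child of 77.
Insert 32: 32 < 103 → go left; 32 < 64 → go left; 32 < 50 → go left; 32 > 14 → go right; 32 > 31 → go right; 32 < 43 → go left. Place as left child of 43.

Path to 100: 103 → 64 → 96 → 101 → 100
Path to 96: 103 → 64 → 96
96 lies on both paths and is an ancestor of the other node.

96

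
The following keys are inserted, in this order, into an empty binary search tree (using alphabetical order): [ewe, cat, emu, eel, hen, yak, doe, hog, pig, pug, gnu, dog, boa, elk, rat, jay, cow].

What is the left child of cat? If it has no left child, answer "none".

Insert ewe: tree is empty, so ewe becomes the root.
Insert cat: cat < ewe → go left. Place as left child of ewe.
Insert emu: emu < ewe → go left; emu > cat → go right. Place as right child of cat.
Insert eel: eel < ewe → go left; eel > cat → go right; eel < emu → go left. Place as left child of emu.
Insert hen: hen > ewe → go right. Place as right child of ewe.
Insert yak: yak > ewe → go right; yak > hen → go right. Place as right child of hen.
Insert doe: doe < ewe → go left; doe > cat → go right; doe < emu → go left; doe < eel → go left. Place as left child of eel.
Insert hog: hog > ewe → go right; hog > hen → go right; hog < yak → go left. Place as left child of yak.
Insert pig: pig > ewe → go right; pig > hen → go right; pig < yak → go left; pig > hog → go right. Place as right child of hog.
Insert pug: pug > ewe → go right; pug > hen → go right; pug < yak → go left; pug > hog → go right; pug > pig → go right. Place as right child of pig.
Insert gnu: gnu > ewe → go right; gnu < hen → go left. Place as left child of hen.
Insert dog: dog < ewe → go left; dog > cat → go right; dog < emu → go left; dog < eel → go left; dog > doe → go right. Place as right child of doe.
Insert boa: boa < ewe → go left; boa < cat → go left. Place as left child of cat.
Insert elk: elk < ewe → go left; elk > cat → go right; elk < emu → go left; elk > eel → go right. Place as right child of eel.
Insert rat: rat > ewe → go right; rat > hen → go right; rat < yak → go left; rat > hog → go right; rat > pig → go right; rat > pug → go right. Place as right child of pug.
Insert jay: jay > ewe → go right; jay > hen → go right; jay < yak → go left; jay > hog → go right; jay < pig → go left. Place as left child of pig.
Insert cow: cow < ewe → go left; cow > cat → go right; cow < emu → go left; cow < eel → go left; cow < doe → go left. Place as left child of doe.

boa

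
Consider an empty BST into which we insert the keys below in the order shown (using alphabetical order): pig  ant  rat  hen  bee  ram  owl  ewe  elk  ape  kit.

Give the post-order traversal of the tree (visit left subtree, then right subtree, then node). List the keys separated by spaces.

Insert pig: tree is empty, so pig becomes the root.
Insert ant: ant < pig → go left. Place as left child of pig.
Insert rat: rat > pig → go right. Place as right child of pig.
Insert hen: hen < pig → go left; hen > ant → go right. Place as right child of ant.
Insert bee: bee < pig → go left; bee > ant → go right; bee < hen → go left. Place as left child of hen.
Insert ram: ram > pig → go right; ram < rat → go left. Place as left child of rat.
Insert owl: owl < pig → go left; owl > ant → go right; owl > hen → go right. Place as right child of hen.
Insert ewe: ewe < pig → go left; ewe > ant → go right; ewe < hen → go left; ewe > bee → go right. Place as right child of bee.
Insert elk: elk < pig → go left; elk > ant → go right; elk < hen → go left; elk > bee → go right; elk < ewe → go left. Place as left child of ewe.
Insert ape: ape < pig → go left; ape > ant → go right; ape < hen → go left; ape < bee → go left. Place as left child of bee.
Insert kit: kit < pig → go left; kit > ant → go right; kit > hen → go right; kit < owl → go left. Place as left child of owl.

ape elk ewe bee kit owl hen ant ram rat pig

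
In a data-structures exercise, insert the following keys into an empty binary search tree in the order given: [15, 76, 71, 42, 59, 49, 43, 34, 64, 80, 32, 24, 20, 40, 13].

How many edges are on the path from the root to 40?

Insert 15: tree is empty, so 15 becomes the root.
Insert 76: 76 > 15 → go right. Place as right child of 15.
Insert 71: 71 > 15 → go right; 71 < 76 → go left. Place as left child of 76.
Insert 42: 42 > 15 → go right; 42 < 76 → go left; 42 < 71 → go left. Place as left child of 71.
Insert 59: 59 > 15 → go right; 59 < 76 → go left; 59 < 71 → go left; 59 > 42 → go right. Place as right child of 42.
Insert 49: 49 > 15 → go right; 49 < 76 → go left; 49 < 71 → go left; 49 > 42 → go right; 49 < 59 → go left. Place as left child of 59.
Insert 43: 43 > 15 → go right; 43 < 76 → go left; 43 < 71 → go left; 43 > 42 → go right; 43 < 59 → go left; 43 < 49 → go left. Place as left child of 49.
Insert 34: 34 > 15 → go right; 34 < 76 → go left; 34 < 71 → go left; 34 < 42 → go left. Place as left child of 42.
Insert 64: 64 > 15 → go right; 64 < 76 → go left; 64 < 71 → go left; 64 > 42 → go right; 64 > 59 → go right. Place as right child of 59.
Insert 80: 80 > 15 → go right; 80 > 76 → go right. Place as right child of 76.
Insert 32: 32 > 15 → go right; 32 < 76 → go left; 32 < 71 → go left; 32 < 42 → go left; 32 < 34 → go left. Place as left child of 34.
Insert 24: 24 > 15 → go right; 24 < 76 → go left; 24 < 71 → go left; 24 < 42 → go left; 24 < 34 → go left; 24 < 32 → go left. Place as left child of 32.
Insert 20: 20 > 15 → go right; 20 < 76 → go left; 20 < 71 → go left; 20 < 42 → go left; 20 < 34 → go left; 20 < 32 → go left; 20 < 24 → go left. Place as left child of 24.
Insert 40: 40 > 15 → go right; 40 < 76 → go left; 40 < 71 → go left; 40 < 42 → go left; 40 > 34 → go right. Place as right child of 34.
Insert 13: 13 < 15 → go left. Place as left child of 15.

Path to 40: 15 → 76 → 71 → 42 → 34 → 40, which is 5 edges.

5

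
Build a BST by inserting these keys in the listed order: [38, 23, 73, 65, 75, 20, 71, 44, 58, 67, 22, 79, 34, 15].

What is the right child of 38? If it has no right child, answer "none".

73

Resulting structure (node: left, right):
  38: L=23, R=73
  23: L=20, R=34
  73: L=65, R=75
  65: L=44, R=71
  75: L=–, R=79
  20: L=15, R=22
  71: L=67, R=–
  44: L=–, R=58
  58: L=–, R=–
  67: L=–, R=–
  22: L=–, R=–
  79: L=–, R=–
  34: L=–, R=–
  15: L=–, R=–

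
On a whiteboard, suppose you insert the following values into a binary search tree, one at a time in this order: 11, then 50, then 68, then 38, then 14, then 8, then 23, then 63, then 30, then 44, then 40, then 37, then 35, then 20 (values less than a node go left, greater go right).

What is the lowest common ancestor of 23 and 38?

38

Resulting structure (node: left, right):
  11: L=8, R=50
  50: L=38, R=68
  68: L=63, R=–
  38: L=14, R=44
  14: L=–, R=23
  8: L=–, R=–
  23: L=20, R=30
  63: L=–, R=–
  30: L=–, R=37
  44: L=40, R=–
  40: L=–, R=–
  37: L=35, R=–
  35: L=–, R=–
  20: L=–, R=–

Path to 23: 11 → 50 → 38 → 14 → 23
Path to 38: 11 → 50 → 38
38 lies on both paths and is an ancestor of the other node.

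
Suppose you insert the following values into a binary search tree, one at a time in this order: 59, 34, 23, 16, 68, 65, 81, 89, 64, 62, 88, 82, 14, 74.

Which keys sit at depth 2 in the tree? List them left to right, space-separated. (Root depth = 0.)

59: root
34: left child of 59 (depth 1)
23: left child of 34 (depth 2)
16: left child of 23 (depth 3)
68: right child of 59 (depth 1)
65: left child of 68 (depth 2)
81: right child of 68 (depth 2)
89: right child of 81 (depth 3)
64: left child of 65 (depth 3)
62: left child of 64 (depth 4)
88: left child of 89 (depth 4)
82: left child of 88 (depth 5)
14: left child of 16 (depth 4)
74: left child of 81 (depth 3)

23 65 81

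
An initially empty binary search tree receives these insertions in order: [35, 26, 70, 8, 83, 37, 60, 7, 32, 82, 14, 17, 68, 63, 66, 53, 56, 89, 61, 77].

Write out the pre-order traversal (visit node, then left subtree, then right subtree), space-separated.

35: root
26: left child of 35 (depth 1)
70: right child of 35 (depth 1)
8: left child of 26 (depth 2)
83: right child of 70 (depth 2)
37: left child of 70 (depth 2)
60: right child of 37 (depth 3)
7: left child of 8 (depth 3)
32: right child of 26 (depth 2)
82: left child of 83 (depth 3)
14: right child of 8 (depth 3)
17: right child of 14 (depth 4)
68: right child of 60 (depth 4)
63: left child of 68 (depth 5)
66: right child of 63 (depth 6)
53: left child of 60 (depth 4)
56: right child of 53 (depth 5)
89: right child of 83 (depth 3)
61: left child of 63 (depth 6)
77: left child of 82 (depth 4)

35 26 8 7 14 17 32 70 37 60 53 56 68 63 61 66 83 82 77 89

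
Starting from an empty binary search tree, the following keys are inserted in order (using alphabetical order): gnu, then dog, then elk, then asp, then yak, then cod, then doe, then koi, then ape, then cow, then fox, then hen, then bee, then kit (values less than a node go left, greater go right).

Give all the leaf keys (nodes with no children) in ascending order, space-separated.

Resulting structure (node: left, right):
  gnu: L=dog, R=yak
  dog: L=asp, R=elk
  elk: L=–, R=fox
  asp: L=ape, R=cod
  yak: L=koi, R=–
  cod: L=bee, R=doe
  doe: L=cow, R=–
  koi: L=hen, R=–
  ape: L=–, R=–
  cow: L=–, R=–
  fox: L=–, R=–
  hen: L=–, R=kit
  bee: L=–, R=–
  kit: L=–, R=–

ape bee cow fox kit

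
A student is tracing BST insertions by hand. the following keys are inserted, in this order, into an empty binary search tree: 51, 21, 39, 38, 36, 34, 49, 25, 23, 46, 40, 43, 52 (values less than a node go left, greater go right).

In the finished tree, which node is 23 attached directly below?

Insert 51: tree is empty, so 51 becomes the root.
Insert 21: 21 < 51 → go left. Place as left child of 51.
Insert 39: 39 < 51 → go left; 39 > 21 → go right. Place as right child of 21.
Insert 38: 38 < 51 → go left; 38 > 21 → go right; 38 < 39 → go left. Place as left child of 39.
Insert 36: 36 < 51 → go left; 36 > 21 → go right; 36 < 39 → go left; 36 < 38 → go left. Place as left child of 38.
Insert 34: 34 < 51 → go left; 34 > 21 → go right; 34 < 39 → go left; 34 < 38 → go left; 34 < 36 → go left. Place as left child of 36.
Insert 49: 49 < 51 → go left; 49 > 21 → go right; 49 > 39 → go right. Place as right child of 39.
Insert 25: 25 < 51 → go left; 25 > 21 → go right; 25 < 39 → go left; 25 < 38 → go left; 25 < 36 → go left; 25 < 34 → go left. Place as left child of 34.
Insert 23: 23 < 51 → go left; 23 > 21 → go right; 23 < 39 → go left; 23 < 38 → go left; 23 < 36 → go left; 23 < 34 → go left; 23 < 25 → go left. Place as left child of 25.
Insert 46: 46 < 51 → go left; 46 > 21 → go right; 46 > 39 → go right; 46 < 49 → go left. Place as left child of 49.
Insert 40: 40 < 51 → go left; 40 > 21 → go right; 40 > 39 → go right; 40 < 49 → go left; 40 < 46 → go left. Place as left child of 46.
Insert 43: 43 < 51 → go left; 43 > 21 → go right; 43 > 39 → go right; 43 < 49 → go left; 43 < 46 → go left; 43 > 40 → go right. Place as right child of 40.
Insert 52: 52 > 51 → go right. Place as right child of 51.

25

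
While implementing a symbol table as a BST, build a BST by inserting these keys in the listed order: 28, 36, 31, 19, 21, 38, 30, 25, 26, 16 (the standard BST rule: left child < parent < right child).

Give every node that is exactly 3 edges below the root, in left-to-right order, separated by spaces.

28: root
36: right child of 28 (depth 1)
31: left child of 36 (depth 2)
19: left child of 28 (depth 1)
21: right child of 19 (depth 2)
38: right child of 36 (depth 2)
30: left child of 31 (depth 3)
25: right child of 21 (depth 3)
26: right child of 25 (depth 4)
16: left child of 19 (depth 2)

25 30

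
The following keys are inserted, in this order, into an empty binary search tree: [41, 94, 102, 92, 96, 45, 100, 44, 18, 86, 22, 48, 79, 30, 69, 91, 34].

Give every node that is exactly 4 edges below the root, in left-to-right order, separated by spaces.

Insert 41: tree is empty, so 41 becomes the root.
Insert 94: 94 > 41 → go right. Place as right child of 41.
Insert 102: 102 > 41 → go right; 102 > 94 → go right. Place as right child of 94.
Insert 92: 92 > 41 → go right; 92 < 94 → go left. Place as left child of 94.
Insert 96: 96 > 41 → go right; 96 > 94 → go right; 96 < 102 → go left. Place as left child of 102.
Insert 45: 45 > 41 → go right; 45 < 94 → go left; 45 < 92 → go left. Place as left child of 92.
Insert 100: 100 > 41 → go right; 100 > 94 → go right; 100 < 102 → go left; 100 > 96 → go right. Place as right child of 96.
Insert 44: 44 > 41 → go right; 44 < 94 → go left; 44 < 92 → go left; 44 < 45 → go left. Place as left child of 45.
Insert 18: 18 < 41 → go left. Place as left child of 41.
Insert 86: 86 > 41 → go right; 86 < 94 → go left; 86 < 92 → go left; 86 > 45 → go right. Place as right child of 45.
Insert 22: 22 < 41 → go left; 22 > 18 → go right. Place as right child of 18.
Insert 48: 48 > 41 → go right; 48 < 94 → go left; 48 < 92 → go left; 48 > 45 → go right; 48 < 86 → go left. Place as left child of 86.
Insert 79: 79 > 41 → go right; 79 < 94 → go left; 79 < 92 → go left; 79 > 45 → go right; 79 < 86 → go left; 79 > 48 → go right. Place as right child of 48.
Insert 30: 30 < 41 → go left; 30 > 18 → go right; 30 > 22 → go right. Place as right child of 22.
Insert 69: 69 > 41 → go right; 69 < 94 → go left; 69 < 92 → go left; 69 > 45 → go right; 69 < 86 → go left; 69 > 48 → go right; 69 < 79 → go left. Place as left child of 79.
Insert 91: 91 > 41 → go right; 91 < 94 → go left; 91 < 92 → go left; 91 > 45 → go right; 91 > 86 → go right. Place as right child of 86.
Insert 34: 34 < 41 → go left; 34 > 18 → go right; 34 > 22 → go right; 34 > 30 → go right. Place as right child of 30.

34 44 86 100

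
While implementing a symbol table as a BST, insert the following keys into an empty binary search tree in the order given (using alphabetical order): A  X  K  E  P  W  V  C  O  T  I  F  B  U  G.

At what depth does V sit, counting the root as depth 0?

Insert A: tree is empty, so A becomes the root.
Insert X: X > A → go right. Place as right child of A.
Insert K: K > A → go right; K < X → go left. Place as left child of X.
Insert E: E > A → go right; E < X → go left; E < K → go left. Place as left child of K.
Insert P: P > A → go right; P < X → go left; P > K → go right. Place as right child of K.
Insert W: W > A → go right; W < X → go left; W > K → go right; W > P → go right. Place as right child of P.
Insert V: V > A → go right; V < X → go left; V > K → go right; V > P → go right; V < W → go left. Place as left child of W.
Insert C: C > A → go right; C < X → go left; C < K → go left; C < E → go left. Place as left child of E.
Insert O: O > A → go right; O < X → go left; O > K → go right; O < P → go left. Place as left child of P.
Insert T: T > A → go right; T < X → go left; T > K → go right; T > P → go right; T < W → go left; T < V → go left. Place as left child of V.
Insert I: I > A → go right; I < X → go left; I < K → go left; I > E → go right. Place as right child of E.
Insert F: F > A → go right; F < X → go left; F < K → go left; F > E → go right; F < I → go left. Place as left child of I.
Insert B: B > A → go right; B < X → go left; B < K → go left; B < E → go left; B < C → go left. Place as left child of C.
Insert U: U > A → go right; U < X → go left; U > K → go right; U > P → go right; U < W → go left; U < V → go left; U > T → go right. Place as right child of T.
Insert G: G > A → go right; G < X → go left; G < K → go left; G > E → go right; G < I → go left; G > F → go right. Place as right child of F.

Path to V: A → X → K → P → W → V, which is 5 edges.

5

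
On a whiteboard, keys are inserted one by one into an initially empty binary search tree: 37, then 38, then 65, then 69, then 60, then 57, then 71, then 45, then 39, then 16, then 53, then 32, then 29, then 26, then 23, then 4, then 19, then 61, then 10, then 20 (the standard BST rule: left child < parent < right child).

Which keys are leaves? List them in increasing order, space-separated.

Resulting structure (node: left, right):
  37: L=16, R=38
  38: L=–, R=65
  65: L=60, R=69
  69: L=–, R=71
  60: L=57, R=61
  57: L=45, R=–
  71: L=–, R=–
  45: L=39, R=53
  39: L=–, R=–
  16: L=4, R=32
  53: L=–, R=–
  32: L=29, R=–
  29: L=26, R=–
  26: L=23, R=–
  23: L=19, R=–
  4: L=–, R=10
  19: L=–, R=20
  61: L=–, R=–
  10: L=–, R=–
  20: L=–, R=–

10 20 39 53 61 71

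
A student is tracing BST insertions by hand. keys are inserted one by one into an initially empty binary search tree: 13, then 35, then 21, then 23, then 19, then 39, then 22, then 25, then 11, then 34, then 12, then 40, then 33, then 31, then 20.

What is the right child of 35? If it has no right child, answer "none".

39

Insert 13: tree is empty, so 13 becomes the root.
Insert 35: 35 > 13 → go right. Place as right child of 13.
Insert 21: 21 > 13 → go right; 21 < 35 → go left. Place as left child of 35.
Insert 23: 23 > 13 → go right; 23 < 35 → go left; 23 > 21 → go right. Place as right child of 21.
Insert 19: 19 > 13 → go right; 19 < 35 → go left; 19 < 21 → go left. Place as left child of 21.
Insert 39: 39 > 13 → go right; 39 > 35 → go right. Place as right child of 35.
Insert 22: 22 > 13 → go right; 22 < 35 → go left; 22 > 21 → go right; 22 < 23 → go left. Place as left child of 23.
Insert 25: 25 > 13 → go right; 25 < 35 → go left; 25 > 21 → go right; 25 > 23 → go right. Place as right child of 23.
Insert 11: 11 < 13 → go left. Place as left child of 13.
Insert 34: 34 > 13 → go right; 34 < 35 → go left; 34 > 21 → go right; 34 > 23 → go right; 34 > 25 → go right. Place as right child of 25.
Insert 12: 12 < 13 → go left; 12 > 11 → go right. Place as right child of 11.
Insert 40: 40 > 13 → go right; 40 > 35 → go right; 40 > 39 → go right. Place as right child of 39.
Insert 33: 33 > 13 → go right; 33 < 35 → go left; 33 > 21 → go right; 33 > 23 → go right; 33 > 25 → go right; 33 < 34 → go left. Place as left child of 34.
Insert 31: 31 > 13 → go right; 31 < 35 → go left; 31 > 21 → go right; 31 > 23 → go right; 31 > 25 → go right; 31 < 34 → go left; 31 < 33 → go left. Place as left child of 33.
Insert 20: 20 > 13 → go right; 20 < 35 → go left; 20 < 21 → go left; 20 > 19 → go right. Place as right child of 19.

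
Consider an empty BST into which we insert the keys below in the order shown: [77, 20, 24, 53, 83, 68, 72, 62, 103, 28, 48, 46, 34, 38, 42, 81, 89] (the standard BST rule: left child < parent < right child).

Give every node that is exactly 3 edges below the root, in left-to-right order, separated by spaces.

77: root
20: left child of 77 (depth 1)
24: right child of 20 (depth 2)
53: right child of 24 (depth 3)
83: right child of 77 (depth 1)
68: right child of 53 (depth 4)
72: right child of 68 (depth 5)
62: left child of 68 (depth 5)
103: right child of 83 (depth 2)
28: left child of 53 (depth 4)
48: right child of 28 (depth 5)
46: left child of 48 (depth 6)
34: left child of 46 (depth 7)
38: right child of 34 (depth 8)
42: right child of 38 (depth 9)
81: left child of 83 (depth 2)
89: left child of 103 (depth 3)

53 89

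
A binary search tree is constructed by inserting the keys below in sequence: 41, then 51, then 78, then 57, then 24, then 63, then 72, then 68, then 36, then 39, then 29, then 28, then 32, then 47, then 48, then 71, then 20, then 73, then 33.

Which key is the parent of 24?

Resulting structure (node: left, right):
  41: L=24, R=51
  51: L=47, R=78
  78: L=57, R=–
  57: L=–, R=63
  24: L=20, R=36
  63: L=–, R=72
  72: L=68, R=73
  68: L=–, R=71
  36: L=29, R=39
  39: L=–, R=–
  29: L=28, R=32
  28: L=–, R=–
  32: L=–, R=33
  47: L=–, R=48
  48: L=–, R=–
  71: L=–, R=–
  20: L=–, R=–
  73: L=–, R=–
  33: L=–, R=–

41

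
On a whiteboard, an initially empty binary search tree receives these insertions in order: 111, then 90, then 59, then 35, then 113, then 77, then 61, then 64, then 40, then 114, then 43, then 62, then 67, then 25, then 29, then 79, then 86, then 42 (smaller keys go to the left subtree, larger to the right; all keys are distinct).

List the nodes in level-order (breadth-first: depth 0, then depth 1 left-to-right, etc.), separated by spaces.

111: root
90: left child of 111 (depth 1)
59: left child of 90 (depth 2)
35: left child of 59 (depth 3)
113: right child of 111 (depth 1)
77: right child of 59 (depth 3)
61: left child of 77 (depth 4)
64: right child of 61 (depth 5)
40: right child of 35 (depth 4)
114: right child of 113 (depth 2)
43: right child of 40 (depth 5)
62: left child of 64 (depth 6)
67: right child of 64 (depth 6)
25: left child of 35 (depth 4)
29: right child of 25 (depth 5)
79: right child of 77 (depth 4)
86: right child of 79 (depth 5)
42: left child of 43 (depth 6)

111 90 113 59 114 35 77 25 40 61 79 29 43 64 86 42 62 67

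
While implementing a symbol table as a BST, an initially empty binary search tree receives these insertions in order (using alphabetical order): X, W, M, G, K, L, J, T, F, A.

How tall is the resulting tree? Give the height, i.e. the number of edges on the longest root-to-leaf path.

Insert X: tree is empty, so X becomes the root.
Insert W: W < X → go left. Place as left child of X.
Insert M: M < X → go left; M < W → go left. Place as left child of W.
Insert G: G < X → go left; G < W → go left; G < M → go left. Place as left child of M.
Insert K: K < X → go left; K < W → go left; K < M → go left; K > G → go right. Place as right child of G.
Insert L: L < X → go left; L < W → go left; L < M → go left; L > G → go right; L > K → go right. Place as right child of K.
Insert J: J < X → go left; J < W → go left; J < M → go left; J > G → go right; J < K → go left. Place as left child of K.
Insert T: T < X → go left; T < W → go left; T > M → go right. Place as right child of M.
Insert F: F < X → go left; F < W → go left; F < M → go left; F < G → go left. Place as left child of G.
Insert A: A < X → go left; A < W → go left; A < M → go left; A < G → go left; A < F → go left. Place as left child of F.

The deepest node is L at depth 5.

5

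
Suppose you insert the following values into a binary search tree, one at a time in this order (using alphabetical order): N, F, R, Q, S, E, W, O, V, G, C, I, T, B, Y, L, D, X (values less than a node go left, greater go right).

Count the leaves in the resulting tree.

Insert N: tree is empty, so N becomes the root.
Insert F: F < N → go left. Place as left child of N.
Insert R: R > N → go right. Place as right child of N.
Insert Q: Q > N → go right; Q < R → go left. Place as left child of R.
Insert S: S > N → go right; S > R → go right. Place as right child of R.
Insert E: E < N → go left; E < F → go left. Place as left child of F.
Insert W: W > N → go right; W > R → go right; W > S → go right. Place as right child of S.
Insert O: O > N → go right; O < R → go left; O < Q → go left. Place as left child of Q.
Insert V: V > N → go right; V > R → go right; V > S → go right; V < W → go left. Place as left child of W.
Insert G: G < N → go left; G > F → go right. Place as right child of F.
Insert C: C < N → go left; C < F → go left; C < E → go left. Place as left child of E.
Insert I: I < N → go left; I > F → go right; I > G → go right. Place as right child of G.
Insert T: T > N → go right; T > R → go right; T > S → go right; T < W → go left; T < V → go left. Place as left child of V.
Insert B: B < N → go left; B < F → go left; B < E → go left; B < C → go left. Place as left child of C.
Insert Y: Y > N → go right; Y > R → go right; Y > S → go right; Y > W → go right. Place as right child of W.
Insert L: L < N → go left; L > F → go right; L > G → go right; L > I → go right. Place as right child of I.
Insert D: D < N → go left; D < F → go left; D < E → go left; D > C → go right. Place as right child of C.
Insert X: X > N → go right; X > R → go right; X > S → go right; X > W → go right; X < Y → go left. Place as left child of Y.

Leaves: B, D, L, O, T, X — 6 in total.

6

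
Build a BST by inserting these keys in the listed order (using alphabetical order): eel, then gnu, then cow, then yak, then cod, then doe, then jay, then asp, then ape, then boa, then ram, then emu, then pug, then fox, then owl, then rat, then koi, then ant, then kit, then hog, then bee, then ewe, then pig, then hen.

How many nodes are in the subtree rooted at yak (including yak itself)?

Resulting structure (node: left, right):
  eel: L=cow, R=gnu
  gnu: L=emu, R=yak
  cow: L=cod, R=doe
  yak: L=jay, R=–
  cod: L=asp, R=–
  doe: L=–, R=–
  jay: L=hog, R=ram
  asp: L=ape, R=boa
  ape: L=ant, R=–
  boa: L=bee, R=–
  ram: L=pug, R=rat
  emu: L=–, R=fox
  pug: L=owl, R=–
  fox: L=ewe, R=–
  owl: L=koi, R=pig
  rat: L=–, R=–
  koi: L=kit, R=–
  ant: L=–, R=–
  kit: L=–, R=–
  hog: L=hen, R=–
  bee: L=–, R=–
  ewe: L=–, R=–
  pig: L=–, R=–
  hen: L=–, R=–

Subtree rooted at yak contains: yak, jay, hog, hen, ram, pug, owl, koi, kit, pig, rat — 11 nodes.

11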